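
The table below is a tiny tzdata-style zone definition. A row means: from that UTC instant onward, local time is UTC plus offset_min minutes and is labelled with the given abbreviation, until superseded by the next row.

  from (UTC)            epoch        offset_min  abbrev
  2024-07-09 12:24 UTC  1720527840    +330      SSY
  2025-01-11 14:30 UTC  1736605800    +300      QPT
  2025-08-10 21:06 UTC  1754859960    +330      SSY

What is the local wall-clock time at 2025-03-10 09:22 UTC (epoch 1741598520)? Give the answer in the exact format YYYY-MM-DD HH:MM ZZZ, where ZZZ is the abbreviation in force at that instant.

2025-03-10 14:22 QPT

Query: 2025-03-10 09:22 UTC
Rule 2/3 (QPT, +05:00): 2025-01-11 14:30 UTC ≤ query < 2025-08-10 21:06 UTC
9·60 + 22 + 300 = 862 min
862 = 0·1440 + 862; 862 = 14·60 + 22 → 14:22, same day
→ 2025-03-10 14:22 QPT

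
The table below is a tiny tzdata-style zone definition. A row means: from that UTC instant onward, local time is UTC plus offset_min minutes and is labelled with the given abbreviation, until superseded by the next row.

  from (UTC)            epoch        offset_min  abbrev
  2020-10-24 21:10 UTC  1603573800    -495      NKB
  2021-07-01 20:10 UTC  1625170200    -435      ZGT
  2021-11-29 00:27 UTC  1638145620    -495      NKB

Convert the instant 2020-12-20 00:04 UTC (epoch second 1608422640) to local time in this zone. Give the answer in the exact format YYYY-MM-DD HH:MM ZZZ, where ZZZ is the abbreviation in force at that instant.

Query: 2020-12-20 00:04 UTC
Rule 1/3 (NKB, -08:15): 2020-10-24 21:10 UTC ≤ query < 2021-07-01 20:10 UTC
0·60 + 4 - 495 = -491 min
-491 = -1·1440 + 949; 949 = 15·60 + 49 → 15:49, 2020-12-20 - 1 day = 2020-12-19
→ 2020-12-19 15:49 NKB

2020-12-19 15:49 NKB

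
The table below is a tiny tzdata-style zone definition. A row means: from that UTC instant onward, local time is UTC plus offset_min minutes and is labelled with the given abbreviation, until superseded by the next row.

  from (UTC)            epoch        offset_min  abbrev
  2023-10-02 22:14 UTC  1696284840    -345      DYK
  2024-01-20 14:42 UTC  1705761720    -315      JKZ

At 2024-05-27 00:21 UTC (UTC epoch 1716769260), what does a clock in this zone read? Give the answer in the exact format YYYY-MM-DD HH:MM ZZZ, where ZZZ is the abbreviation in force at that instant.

2024-05-26 19:06 JKZ

Query: 2024-05-27 00:21 UTC
Rule 2/2 (JKZ, -05:15): 2024-01-20 14:42 UTC ≤ query < +∞
0·60 + 21 - 315 = -294 min
-294 = -1·1440 + 1146; 1146 = 19·60 + 6 → 19:06, 2024-05-27 - 1 day = 2024-05-26
→ 2024-05-26 19:06 JKZ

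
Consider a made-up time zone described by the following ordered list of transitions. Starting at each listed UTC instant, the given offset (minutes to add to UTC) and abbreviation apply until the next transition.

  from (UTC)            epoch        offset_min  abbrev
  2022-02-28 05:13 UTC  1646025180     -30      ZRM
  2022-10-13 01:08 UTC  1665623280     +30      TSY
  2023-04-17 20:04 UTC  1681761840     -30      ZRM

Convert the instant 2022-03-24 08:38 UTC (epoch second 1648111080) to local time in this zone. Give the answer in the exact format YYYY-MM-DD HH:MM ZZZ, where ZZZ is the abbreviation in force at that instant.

Query: 2022-03-24 08:38 UTC
Rule 1/3 (ZRM, -00:30): 2022-02-28 05:13 UTC ≤ query < 2022-10-13 01:08 UTC
8·60 + 38 - 30 = 488 min
488 = 0·1440 + 488; 488 = 8·60 + 8 → 08:08, same day
→ 2022-03-24 08:08 ZRM

2022-03-24 08:08 ZRM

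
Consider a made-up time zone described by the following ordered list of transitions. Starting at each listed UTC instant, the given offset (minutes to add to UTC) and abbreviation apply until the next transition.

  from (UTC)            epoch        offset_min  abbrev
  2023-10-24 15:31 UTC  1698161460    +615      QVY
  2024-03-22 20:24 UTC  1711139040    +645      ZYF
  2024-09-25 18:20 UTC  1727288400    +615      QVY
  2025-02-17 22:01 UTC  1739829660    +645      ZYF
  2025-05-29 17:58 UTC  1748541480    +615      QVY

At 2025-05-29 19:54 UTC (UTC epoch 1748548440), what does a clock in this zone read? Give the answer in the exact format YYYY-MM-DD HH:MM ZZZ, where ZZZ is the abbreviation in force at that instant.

2025-05-30 06:09 QVY

Query: 2025-05-29 19:54 UTC
Rule 5/5 (QVY, +10:15): 2025-05-29 17:58 UTC ≤ query < +∞
19·60 + 54 + 615 = 1809 min
1809 = 1·1440 + 369; 369 = 6·60 + 9 → 06:09, 2025-05-29 + 1 day = 2025-05-30
→ 2025-05-30 06:09 QVY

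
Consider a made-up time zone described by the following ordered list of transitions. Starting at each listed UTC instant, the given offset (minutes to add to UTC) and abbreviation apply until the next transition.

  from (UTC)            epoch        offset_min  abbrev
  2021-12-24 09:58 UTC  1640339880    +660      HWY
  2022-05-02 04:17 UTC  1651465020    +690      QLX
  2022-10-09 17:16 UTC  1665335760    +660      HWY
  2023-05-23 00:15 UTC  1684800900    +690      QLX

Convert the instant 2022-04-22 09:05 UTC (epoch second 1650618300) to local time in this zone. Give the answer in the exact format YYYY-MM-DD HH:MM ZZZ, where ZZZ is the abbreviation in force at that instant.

Query: 2022-04-22 09:05 UTC
Rule 1/4 (HWY, +11:00): 2021-12-24 09:58 UTC ≤ query < 2022-05-02 04:17 UTC
9·60 + 5 + 660 = 1205 min
1205 = 0·1440 + 1205; 1205 = 20·60 + 5 → 20:05, same day
→ 2022-04-22 20:05 HWY

2022-04-22 20:05 HWY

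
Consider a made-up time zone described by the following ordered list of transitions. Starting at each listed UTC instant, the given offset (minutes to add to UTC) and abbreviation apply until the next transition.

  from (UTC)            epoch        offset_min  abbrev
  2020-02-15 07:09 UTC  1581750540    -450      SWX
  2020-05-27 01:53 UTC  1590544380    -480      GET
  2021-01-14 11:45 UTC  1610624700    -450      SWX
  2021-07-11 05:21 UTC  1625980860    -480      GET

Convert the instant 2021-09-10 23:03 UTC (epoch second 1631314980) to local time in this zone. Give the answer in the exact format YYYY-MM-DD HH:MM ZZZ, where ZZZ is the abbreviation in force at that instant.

2021-09-10 15:03 GET

Query: 2021-09-10 23:03 UTC
Rule 4/4 (GET, -08:00): 2021-07-11 05:21 UTC ≤ query < +∞
23·60 + 3 - 480 = 903 min
903 = 0·1440 + 903; 903 = 15·60 + 3 → 15:03, same day
→ 2021-09-10 15:03 GET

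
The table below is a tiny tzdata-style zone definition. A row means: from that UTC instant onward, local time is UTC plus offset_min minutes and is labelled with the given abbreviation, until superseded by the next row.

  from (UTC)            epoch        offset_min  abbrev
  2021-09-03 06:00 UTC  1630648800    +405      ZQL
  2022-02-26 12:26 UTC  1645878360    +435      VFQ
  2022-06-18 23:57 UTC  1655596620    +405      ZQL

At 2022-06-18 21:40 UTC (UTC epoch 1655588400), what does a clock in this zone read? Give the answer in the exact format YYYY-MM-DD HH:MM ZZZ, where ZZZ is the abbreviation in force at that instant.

2022-06-19 04:55 VFQ

Query: 2022-06-18 21:40 UTC
Rule 2/3 (VFQ, +07:15): 2022-02-26 12:26 UTC ≤ query < 2022-06-18 23:57 UTC
21·60 + 40 + 435 = 1735 min
1735 = 1·1440 + 295; 295 = 4·60 + 55 → 04:55, 2022-06-18 + 1 day = 2022-06-19
→ 2022-06-19 04:55 VFQ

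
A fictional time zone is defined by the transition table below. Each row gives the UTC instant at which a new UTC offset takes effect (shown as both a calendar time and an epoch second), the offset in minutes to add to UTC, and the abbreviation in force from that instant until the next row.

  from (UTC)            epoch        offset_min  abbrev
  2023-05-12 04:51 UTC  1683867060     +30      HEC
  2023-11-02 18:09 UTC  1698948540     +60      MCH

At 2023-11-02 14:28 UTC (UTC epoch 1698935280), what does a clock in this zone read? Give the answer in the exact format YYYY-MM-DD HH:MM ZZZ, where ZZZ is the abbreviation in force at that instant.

Query: 2023-11-02 14:28 UTC
Rule 1/2 (HEC, +00:30): 2023-05-12 04:51 UTC ≤ query < 2023-11-02 18:09 UTC
14·60 + 28 + 30 = 898 min
898 = 0·1440 + 898; 898 = 14·60 + 58 → 14:58, same day
→ 2023-11-02 14:58 HEC

2023-11-02 14:58 HEC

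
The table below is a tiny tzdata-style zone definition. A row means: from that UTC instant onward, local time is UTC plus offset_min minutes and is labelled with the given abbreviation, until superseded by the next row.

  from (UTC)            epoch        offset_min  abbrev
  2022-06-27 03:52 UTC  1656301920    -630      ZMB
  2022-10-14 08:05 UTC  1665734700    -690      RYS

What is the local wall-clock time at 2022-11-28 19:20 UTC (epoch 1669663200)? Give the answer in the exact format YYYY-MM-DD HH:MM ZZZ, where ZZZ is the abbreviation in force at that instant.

2022-11-28 07:50 RYS

Query: 2022-11-28 19:20 UTC
Rule 2/2 (RYS, -11:30): 2022-10-14 08:05 UTC ≤ query < +∞
19·60 + 20 - 690 = 470 min
470 = 0·1440 + 470; 470 = 7·60 + 50 → 07:50, same day
→ 2022-11-28 07:50 RYS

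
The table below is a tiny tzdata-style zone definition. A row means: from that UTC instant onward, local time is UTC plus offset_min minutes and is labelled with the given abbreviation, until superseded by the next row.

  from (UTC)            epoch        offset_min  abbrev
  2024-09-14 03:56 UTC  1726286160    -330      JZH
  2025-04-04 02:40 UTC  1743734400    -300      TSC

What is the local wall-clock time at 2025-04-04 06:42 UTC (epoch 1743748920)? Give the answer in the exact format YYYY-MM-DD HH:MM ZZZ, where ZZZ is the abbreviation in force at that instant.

2025-04-04 01:42 TSC

Query: 2025-04-04 06:42 UTC
Rule 2/2 (TSC, -05:00): 2025-04-04 02:40 UTC ≤ query < +∞
6·60 + 42 - 300 = 102 min
102 = 0·1440 + 102; 102 = 1·60 + 42 → 01:42, same day
→ 2025-04-04 01:42 TSC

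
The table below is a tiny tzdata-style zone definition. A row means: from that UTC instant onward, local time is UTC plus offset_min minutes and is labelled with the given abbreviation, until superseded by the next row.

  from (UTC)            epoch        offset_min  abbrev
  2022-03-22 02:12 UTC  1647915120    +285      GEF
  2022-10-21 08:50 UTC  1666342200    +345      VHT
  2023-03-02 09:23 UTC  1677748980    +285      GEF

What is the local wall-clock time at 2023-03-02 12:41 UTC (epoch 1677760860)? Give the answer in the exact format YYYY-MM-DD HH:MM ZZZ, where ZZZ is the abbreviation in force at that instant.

2023-03-02 17:26 GEF

Query: 2023-03-02 12:41 UTC
Rule 3/3 (GEF, +04:45): 2023-03-02 09:23 UTC ≤ query < +∞
12·60 + 41 + 285 = 1046 min
1046 = 0·1440 + 1046; 1046 = 17·60 + 26 → 17:26, same day
→ 2023-03-02 17:26 GEF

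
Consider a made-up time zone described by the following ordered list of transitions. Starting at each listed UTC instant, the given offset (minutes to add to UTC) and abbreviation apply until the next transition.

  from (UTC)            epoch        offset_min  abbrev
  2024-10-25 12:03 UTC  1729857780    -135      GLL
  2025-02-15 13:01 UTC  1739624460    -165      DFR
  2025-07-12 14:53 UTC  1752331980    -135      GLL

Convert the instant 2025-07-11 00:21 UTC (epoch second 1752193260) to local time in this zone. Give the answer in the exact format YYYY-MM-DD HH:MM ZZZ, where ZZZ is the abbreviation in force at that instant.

2025-07-10 21:36 DFR

Query: 2025-07-11 00:21 UTC
Rule 2/3 (DFR, -02:45): 2025-02-15 13:01 UTC ≤ query < 2025-07-12 14:53 UTC
0·60 + 21 - 165 = -144 min
-144 = -1·1440 + 1296; 1296 = 21·60 + 36 → 21:36, 2025-07-11 - 1 day = 2025-07-10
→ 2025-07-10 21:36 DFR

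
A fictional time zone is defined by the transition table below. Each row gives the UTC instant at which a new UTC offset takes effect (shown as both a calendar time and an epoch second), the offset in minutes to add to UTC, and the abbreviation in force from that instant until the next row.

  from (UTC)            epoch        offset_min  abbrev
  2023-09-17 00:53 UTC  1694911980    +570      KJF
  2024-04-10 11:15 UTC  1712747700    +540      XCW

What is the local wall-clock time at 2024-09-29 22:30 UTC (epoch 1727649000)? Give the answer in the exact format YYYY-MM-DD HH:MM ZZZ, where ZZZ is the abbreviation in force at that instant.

Query: 2024-09-29 22:30 UTC
Rule 2/2 (XCW, +09:00): 2024-04-10 11:15 UTC ≤ query < +∞
22·60 + 30 + 540 = 1890 min
1890 = 1·1440 + 450; 450 = 7·60 + 30 → 07:30, 2024-09-29 + 1 day = 2024-09-30
→ 2024-09-30 07:30 XCW

2024-09-30 07:30 XCW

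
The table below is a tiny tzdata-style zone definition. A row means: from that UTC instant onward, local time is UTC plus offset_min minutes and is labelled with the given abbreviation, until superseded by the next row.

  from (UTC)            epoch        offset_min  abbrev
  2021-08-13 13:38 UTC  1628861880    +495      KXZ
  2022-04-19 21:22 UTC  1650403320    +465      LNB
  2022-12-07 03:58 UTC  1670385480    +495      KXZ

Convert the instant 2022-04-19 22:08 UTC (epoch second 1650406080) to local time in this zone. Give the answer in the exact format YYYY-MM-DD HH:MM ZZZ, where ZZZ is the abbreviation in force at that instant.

2022-04-20 05:53 LNB

Query: 2022-04-19 22:08 UTC
Rule 2/3 (LNB, +07:45): 2022-04-19 21:22 UTC ≤ query < 2022-12-07 03:58 UTC
22·60 + 8 + 465 = 1793 min
1793 = 1·1440 + 353; 353 = 5·60 + 53 → 05:53, 2022-04-19 + 1 day = 2022-04-20
→ 2022-04-20 05:53 LNB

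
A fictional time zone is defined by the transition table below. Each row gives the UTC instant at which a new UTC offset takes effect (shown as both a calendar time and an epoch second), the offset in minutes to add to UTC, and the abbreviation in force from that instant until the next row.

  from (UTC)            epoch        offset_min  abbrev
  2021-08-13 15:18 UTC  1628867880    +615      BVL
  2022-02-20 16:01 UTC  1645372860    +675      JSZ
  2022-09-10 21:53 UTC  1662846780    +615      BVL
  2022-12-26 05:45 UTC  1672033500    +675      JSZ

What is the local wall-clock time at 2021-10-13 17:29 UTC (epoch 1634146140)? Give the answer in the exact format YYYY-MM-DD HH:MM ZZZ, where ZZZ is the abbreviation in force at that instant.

Query: 2021-10-13 17:29 UTC
Rule 1/4 (BVL, +10:15): 2021-08-13 15:18 UTC ≤ query < 2022-02-20 16:01 UTC
17·60 + 29 + 615 = 1664 min
1664 = 1·1440 + 224; 224 = 3·60 + 44 → 03:44, 2021-10-13 + 1 day = 2021-10-14
→ 2021-10-14 03:44 BVL

2021-10-14 03:44 BVL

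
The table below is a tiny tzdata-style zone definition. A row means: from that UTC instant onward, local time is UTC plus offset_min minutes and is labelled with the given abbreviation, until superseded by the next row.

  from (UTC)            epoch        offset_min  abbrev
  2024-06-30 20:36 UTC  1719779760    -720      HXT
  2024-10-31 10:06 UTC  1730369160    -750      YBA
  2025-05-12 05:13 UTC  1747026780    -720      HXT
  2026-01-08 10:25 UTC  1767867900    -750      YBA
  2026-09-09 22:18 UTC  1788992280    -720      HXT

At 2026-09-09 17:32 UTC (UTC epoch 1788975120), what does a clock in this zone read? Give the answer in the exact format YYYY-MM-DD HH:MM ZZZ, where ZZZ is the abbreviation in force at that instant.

2026-09-09 05:02 YBA

Query: 2026-09-09 17:32 UTC
Rule 4/5 (YBA, -12:30): 2026-01-08 10:25 UTC ≤ query < 2026-09-09 22:18 UTC
17·60 + 32 - 750 = 302 min
302 = 0·1440 + 302; 302 = 5·60 + 2 → 05:02, same day
→ 2026-09-09 05:02 YBA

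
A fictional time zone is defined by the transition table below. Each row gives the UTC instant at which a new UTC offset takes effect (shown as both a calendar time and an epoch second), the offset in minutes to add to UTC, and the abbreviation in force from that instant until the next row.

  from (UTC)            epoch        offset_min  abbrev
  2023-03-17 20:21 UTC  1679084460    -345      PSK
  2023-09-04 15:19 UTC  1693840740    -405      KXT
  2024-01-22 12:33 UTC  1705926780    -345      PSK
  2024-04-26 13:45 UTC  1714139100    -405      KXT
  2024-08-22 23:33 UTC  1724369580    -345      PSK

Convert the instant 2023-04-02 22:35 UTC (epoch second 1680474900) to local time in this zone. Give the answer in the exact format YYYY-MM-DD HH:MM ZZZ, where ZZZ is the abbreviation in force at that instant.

2023-04-02 16:50 PSK

Query: 2023-04-02 22:35 UTC
Rule 1/5 (PSK, -05:45): 2023-03-17 20:21 UTC ≤ query < 2023-09-04 15:19 UTC
22·60 + 35 - 345 = 1010 min
1010 = 0·1440 + 1010; 1010 = 16·60 + 50 → 16:50, same day
→ 2023-04-02 16:50 PSK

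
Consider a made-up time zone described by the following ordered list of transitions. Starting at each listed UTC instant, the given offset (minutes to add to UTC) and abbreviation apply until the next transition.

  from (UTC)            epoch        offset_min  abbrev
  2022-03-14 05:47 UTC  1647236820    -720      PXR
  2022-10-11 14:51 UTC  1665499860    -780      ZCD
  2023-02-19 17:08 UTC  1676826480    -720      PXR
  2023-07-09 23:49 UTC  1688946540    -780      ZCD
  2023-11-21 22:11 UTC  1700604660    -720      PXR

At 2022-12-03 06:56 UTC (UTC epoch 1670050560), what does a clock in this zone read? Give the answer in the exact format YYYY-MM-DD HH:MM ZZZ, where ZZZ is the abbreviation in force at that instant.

2022-12-02 17:56 ZCD

Query: 2022-12-03 06:56 UTC
Rule 2/5 (ZCD, -13:00): 2022-10-11 14:51 UTC ≤ query < 2023-02-19 17:08 UTC
6·60 + 56 - 780 = -364 min
-364 = -1·1440 + 1076; 1076 = 17·60 + 56 → 17:56, 2022-12-03 - 1 day = 2022-12-02
→ 2022-12-02 17:56 ZCD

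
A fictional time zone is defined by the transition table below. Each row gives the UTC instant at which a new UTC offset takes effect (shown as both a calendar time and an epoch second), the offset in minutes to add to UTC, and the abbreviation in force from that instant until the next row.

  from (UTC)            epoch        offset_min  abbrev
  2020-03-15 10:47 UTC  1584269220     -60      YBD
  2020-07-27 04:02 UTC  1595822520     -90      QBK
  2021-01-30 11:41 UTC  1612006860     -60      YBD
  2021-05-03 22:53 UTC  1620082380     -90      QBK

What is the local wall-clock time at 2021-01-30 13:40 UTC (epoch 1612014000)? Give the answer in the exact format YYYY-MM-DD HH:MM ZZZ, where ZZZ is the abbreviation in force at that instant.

2021-01-30 12:40 YBD

Query: 2021-01-30 13:40 UTC
Rule 3/4 (YBD, -01:00): 2021-01-30 11:41 UTC ≤ query < 2021-05-03 22:53 UTC
13·60 + 40 - 60 = 760 min
760 = 0·1440 + 760; 760 = 12·60 + 40 → 12:40, same day
→ 2021-01-30 12:40 YBD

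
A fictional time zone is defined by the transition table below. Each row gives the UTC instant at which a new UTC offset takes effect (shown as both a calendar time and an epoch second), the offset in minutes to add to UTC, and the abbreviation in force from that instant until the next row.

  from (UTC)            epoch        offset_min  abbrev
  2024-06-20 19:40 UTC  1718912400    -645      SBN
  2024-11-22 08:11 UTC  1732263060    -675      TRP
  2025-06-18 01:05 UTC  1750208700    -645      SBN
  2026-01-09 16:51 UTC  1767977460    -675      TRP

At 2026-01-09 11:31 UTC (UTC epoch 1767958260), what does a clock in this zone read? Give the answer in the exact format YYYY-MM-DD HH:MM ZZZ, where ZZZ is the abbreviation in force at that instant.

Query: 2026-01-09 11:31 UTC
Rule 3/4 (SBN, -10:45): 2025-06-18 01:05 UTC ≤ query < 2026-01-09 16:51 UTC
11·60 + 31 - 645 = 46 min
46 = 0·1440 + 46; 46 = 0·60 + 46 → 00:46, same day
→ 2026-01-09 00:46 SBN

2026-01-09 00:46 SBN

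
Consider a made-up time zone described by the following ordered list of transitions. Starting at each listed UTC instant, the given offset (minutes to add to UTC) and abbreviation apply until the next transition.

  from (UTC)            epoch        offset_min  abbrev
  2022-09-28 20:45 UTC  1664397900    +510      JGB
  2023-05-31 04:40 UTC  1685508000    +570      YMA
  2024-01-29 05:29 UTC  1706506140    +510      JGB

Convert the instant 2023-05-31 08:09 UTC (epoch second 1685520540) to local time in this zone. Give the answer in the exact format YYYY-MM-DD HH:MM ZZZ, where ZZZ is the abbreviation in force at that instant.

Query: 2023-05-31 08:09 UTC
Rule 2/3 (YMA, +09:30): 2023-05-31 04:40 UTC ≤ query < 2024-01-29 05:29 UTC
8·60 + 9 + 570 = 1059 min
1059 = 0·1440 + 1059; 1059 = 17·60 + 39 → 17:39, same day
→ 2023-05-31 17:39 YMA

2023-05-31 17:39 YMA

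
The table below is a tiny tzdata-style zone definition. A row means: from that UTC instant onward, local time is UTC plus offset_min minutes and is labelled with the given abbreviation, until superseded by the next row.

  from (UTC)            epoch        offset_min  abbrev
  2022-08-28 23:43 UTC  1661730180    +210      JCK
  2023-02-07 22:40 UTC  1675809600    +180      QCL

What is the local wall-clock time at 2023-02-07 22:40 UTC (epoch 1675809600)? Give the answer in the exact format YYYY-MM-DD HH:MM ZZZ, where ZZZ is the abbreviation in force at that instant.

2023-02-08 01:40 QCL

Query: 2023-02-07 22:40 UTC
Rule 2/2 (QCL, +03:00): 2023-02-07 22:40 UTC ≤ query < +∞
22·60 + 40 + 180 = 1540 min
1540 = 1·1440 + 100; 100 = 1·60 + 40 → 01:40, 2023-02-07 + 1 day = 2023-02-08
→ 2023-02-08 01:40 QCL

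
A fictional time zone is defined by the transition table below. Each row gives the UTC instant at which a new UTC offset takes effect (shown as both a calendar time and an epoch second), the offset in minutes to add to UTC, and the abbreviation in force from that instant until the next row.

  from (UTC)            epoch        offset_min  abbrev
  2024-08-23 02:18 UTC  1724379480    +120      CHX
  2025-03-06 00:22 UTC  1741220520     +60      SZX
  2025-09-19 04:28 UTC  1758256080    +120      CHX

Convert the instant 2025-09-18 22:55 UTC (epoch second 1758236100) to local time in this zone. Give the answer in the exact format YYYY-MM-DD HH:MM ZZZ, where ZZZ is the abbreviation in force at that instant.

2025-09-18 23:55 SZX

Query: 2025-09-18 22:55 UTC
Rule 2/3 (SZX, +01:00): 2025-03-06 00:22 UTC ≤ query < 2025-09-19 04:28 UTC
22·60 + 55 + 60 = 1435 min
1435 = 0·1440 + 1435; 1435 = 23·60 + 55 → 23:55, same day
→ 2025-09-18 23:55 SZX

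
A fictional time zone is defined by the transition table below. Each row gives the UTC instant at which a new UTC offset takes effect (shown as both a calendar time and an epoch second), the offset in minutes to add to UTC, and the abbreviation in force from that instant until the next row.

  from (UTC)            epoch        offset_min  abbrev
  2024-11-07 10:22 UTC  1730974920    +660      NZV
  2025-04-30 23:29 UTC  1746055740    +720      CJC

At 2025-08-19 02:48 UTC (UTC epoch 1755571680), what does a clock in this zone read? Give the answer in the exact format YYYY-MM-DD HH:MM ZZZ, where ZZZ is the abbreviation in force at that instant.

Query: 2025-08-19 02:48 UTC
Rule 2/2 (CJC, +12:00): 2025-04-30 23:29 UTC ≤ query < +∞
2·60 + 48 + 720 = 888 min
888 = 0·1440 + 888; 888 = 14·60 + 48 → 14:48, same day
→ 2025-08-19 14:48 CJC

2025-08-19 14:48 CJC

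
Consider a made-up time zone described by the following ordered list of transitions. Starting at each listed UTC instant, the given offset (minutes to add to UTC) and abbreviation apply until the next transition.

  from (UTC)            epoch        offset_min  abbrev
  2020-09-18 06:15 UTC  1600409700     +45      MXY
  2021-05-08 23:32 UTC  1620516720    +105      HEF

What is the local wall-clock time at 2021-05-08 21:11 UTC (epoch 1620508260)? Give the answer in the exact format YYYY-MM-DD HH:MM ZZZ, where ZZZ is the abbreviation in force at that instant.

Query: 2021-05-08 21:11 UTC
Rule 1/2 (MXY, +00:45): 2020-09-18 06:15 UTC ≤ query < 2021-05-08 23:32 UTC
21·60 + 11 + 45 = 1316 min
1316 = 0·1440 + 1316; 1316 = 21·60 + 56 → 21:56, same day
→ 2021-05-08 21:56 MXY

2021-05-08 21:56 MXY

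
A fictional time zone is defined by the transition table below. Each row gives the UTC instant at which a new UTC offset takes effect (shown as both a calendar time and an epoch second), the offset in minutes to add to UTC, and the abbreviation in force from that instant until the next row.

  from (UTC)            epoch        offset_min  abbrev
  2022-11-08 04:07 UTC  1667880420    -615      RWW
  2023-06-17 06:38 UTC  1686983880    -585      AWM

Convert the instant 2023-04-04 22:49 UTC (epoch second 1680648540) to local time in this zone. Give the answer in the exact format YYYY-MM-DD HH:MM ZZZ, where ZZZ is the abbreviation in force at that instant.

Query: 2023-04-04 22:49 UTC
Rule 1/2 (RWW, -10:15): 2022-11-08 04:07 UTC ≤ query < 2023-06-17 06:38 UTC
22·60 + 49 - 615 = 754 min
754 = 0·1440 + 754; 754 = 12·60 + 34 → 12:34, same day
→ 2023-04-04 12:34 RWW

2023-04-04 12:34 RWW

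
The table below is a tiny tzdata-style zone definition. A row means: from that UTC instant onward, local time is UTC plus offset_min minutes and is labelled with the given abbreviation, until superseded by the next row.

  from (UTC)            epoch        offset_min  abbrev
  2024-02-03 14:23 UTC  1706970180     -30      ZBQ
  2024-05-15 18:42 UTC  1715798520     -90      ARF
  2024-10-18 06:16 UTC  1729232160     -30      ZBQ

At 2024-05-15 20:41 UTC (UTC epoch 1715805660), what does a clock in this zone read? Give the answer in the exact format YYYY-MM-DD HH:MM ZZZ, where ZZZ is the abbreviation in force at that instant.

2024-05-15 19:11 ARF

Query: 2024-05-15 20:41 UTC
Rule 2/3 (ARF, -01:30): 2024-05-15 18:42 UTC ≤ query < 2024-10-18 06:16 UTC
20·60 + 41 - 90 = 1151 min
1151 = 0·1440 + 1151; 1151 = 19·60 + 11 → 19:11, same day
→ 2024-05-15 19:11 ARF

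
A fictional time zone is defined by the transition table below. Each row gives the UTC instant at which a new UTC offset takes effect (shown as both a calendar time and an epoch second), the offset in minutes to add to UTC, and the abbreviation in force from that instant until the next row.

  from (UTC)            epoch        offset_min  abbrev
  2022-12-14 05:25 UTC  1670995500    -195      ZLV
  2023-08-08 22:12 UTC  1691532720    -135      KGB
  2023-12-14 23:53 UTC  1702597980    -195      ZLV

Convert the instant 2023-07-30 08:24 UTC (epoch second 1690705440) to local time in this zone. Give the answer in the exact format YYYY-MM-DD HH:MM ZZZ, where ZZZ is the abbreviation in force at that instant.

2023-07-30 05:09 ZLV

Query: 2023-07-30 08:24 UTC
Rule 1/3 (ZLV, -03:15): 2022-12-14 05:25 UTC ≤ query < 2023-08-08 22:12 UTC
8·60 + 24 - 195 = 309 min
309 = 0·1440 + 309; 309 = 5·60 + 9 → 05:09, same day
→ 2023-07-30 05:09 ZLV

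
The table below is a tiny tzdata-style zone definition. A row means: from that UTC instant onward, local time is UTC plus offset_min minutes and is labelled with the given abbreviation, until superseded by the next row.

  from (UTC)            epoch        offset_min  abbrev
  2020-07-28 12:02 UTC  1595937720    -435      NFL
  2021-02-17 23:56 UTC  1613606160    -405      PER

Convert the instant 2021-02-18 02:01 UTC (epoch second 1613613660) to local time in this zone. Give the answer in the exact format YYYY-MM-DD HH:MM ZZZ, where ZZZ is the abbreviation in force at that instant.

Query: 2021-02-18 02:01 UTC
Rule 2/2 (PER, -06:45): 2021-02-17 23:56 UTC ≤ query < +∞
2·60 + 1 - 405 = -284 min
-284 = -1·1440 + 1156; 1156 = 19·60 + 16 → 19:16, 2021-02-18 - 1 day = 2021-02-17
→ 2021-02-17 19:16 PER

2021-02-17 19:16 PER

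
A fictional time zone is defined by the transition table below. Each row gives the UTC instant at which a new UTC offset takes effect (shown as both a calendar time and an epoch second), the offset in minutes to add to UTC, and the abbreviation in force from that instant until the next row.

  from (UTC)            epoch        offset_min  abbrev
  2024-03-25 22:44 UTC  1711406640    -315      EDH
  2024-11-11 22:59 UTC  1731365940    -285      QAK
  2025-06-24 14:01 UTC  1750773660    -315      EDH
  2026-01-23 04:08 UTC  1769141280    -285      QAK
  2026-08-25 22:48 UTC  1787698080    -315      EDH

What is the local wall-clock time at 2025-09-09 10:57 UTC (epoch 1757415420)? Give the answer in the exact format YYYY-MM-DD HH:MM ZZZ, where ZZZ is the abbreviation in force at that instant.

2025-09-09 05:42 EDH

Query: 2025-09-09 10:57 UTC
Rule 3/5 (EDH, -05:15): 2025-06-24 14:01 UTC ≤ query < 2026-01-23 04:08 UTC
10·60 + 57 - 315 = 342 min
342 = 0·1440 + 342; 342 = 5·60 + 42 → 05:42, same day
→ 2025-09-09 05:42 EDH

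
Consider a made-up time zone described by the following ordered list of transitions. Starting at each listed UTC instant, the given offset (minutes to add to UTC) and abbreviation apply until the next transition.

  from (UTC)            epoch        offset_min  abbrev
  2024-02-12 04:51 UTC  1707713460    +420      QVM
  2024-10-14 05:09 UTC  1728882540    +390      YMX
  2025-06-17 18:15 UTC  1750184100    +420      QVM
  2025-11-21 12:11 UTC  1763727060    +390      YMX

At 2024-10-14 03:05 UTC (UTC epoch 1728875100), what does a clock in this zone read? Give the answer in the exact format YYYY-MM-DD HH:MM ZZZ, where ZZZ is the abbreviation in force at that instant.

Query: 2024-10-14 03:05 UTC
Rule 1/4 (QVM, +07:00): 2024-02-12 04:51 UTC ≤ query < 2024-10-14 05:09 UTC
3·60 + 5 + 420 = 605 min
605 = 0·1440 + 605; 605 = 10·60 + 5 → 10:05, same day
→ 2024-10-14 10:05 QVM

2024-10-14 10:05 QVM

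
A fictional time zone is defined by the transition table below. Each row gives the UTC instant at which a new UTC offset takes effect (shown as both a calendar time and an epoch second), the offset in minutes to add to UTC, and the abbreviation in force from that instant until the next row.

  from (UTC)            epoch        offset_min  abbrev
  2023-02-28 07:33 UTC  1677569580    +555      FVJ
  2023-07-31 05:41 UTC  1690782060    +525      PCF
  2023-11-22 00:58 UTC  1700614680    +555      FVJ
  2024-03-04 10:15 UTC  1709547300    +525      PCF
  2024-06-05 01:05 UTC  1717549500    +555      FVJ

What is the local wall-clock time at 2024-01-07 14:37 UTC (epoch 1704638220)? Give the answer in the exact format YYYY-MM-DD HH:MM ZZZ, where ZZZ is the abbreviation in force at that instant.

2024-01-07 23:52 FVJ

Query: 2024-01-07 14:37 UTC
Rule 3/5 (FVJ, +09:15): 2023-11-22 00:58 UTC ≤ query < 2024-03-04 10:15 UTC
14·60 + 37 + 555 = 1432 min
1432 = 0·1440 + 1432; 1432 = 23·60 + 52 → 23:52, same day
→ 2024-01-07 23:52 FVJ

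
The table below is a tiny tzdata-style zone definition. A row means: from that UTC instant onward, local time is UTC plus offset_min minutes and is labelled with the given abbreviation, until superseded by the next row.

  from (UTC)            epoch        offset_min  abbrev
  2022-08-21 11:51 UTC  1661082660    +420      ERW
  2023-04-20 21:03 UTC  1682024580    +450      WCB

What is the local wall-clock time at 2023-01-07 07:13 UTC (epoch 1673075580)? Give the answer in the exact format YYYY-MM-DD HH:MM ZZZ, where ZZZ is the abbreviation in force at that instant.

2023-01-07 14:13 ERW

Query: 2023-01-07 07:13 UTC
Rule 1/2 (ERW, +07:00): 2022-08-21 11:51 UTC ≤ query < 2023-04-20 21:03 UTC
7·60 + 13 + 420 = 853 min
853 = 0·1440 + 853; 853 = 14·60 + 13 → 14:13, same day
→ 2023-01-07 14:13 ERW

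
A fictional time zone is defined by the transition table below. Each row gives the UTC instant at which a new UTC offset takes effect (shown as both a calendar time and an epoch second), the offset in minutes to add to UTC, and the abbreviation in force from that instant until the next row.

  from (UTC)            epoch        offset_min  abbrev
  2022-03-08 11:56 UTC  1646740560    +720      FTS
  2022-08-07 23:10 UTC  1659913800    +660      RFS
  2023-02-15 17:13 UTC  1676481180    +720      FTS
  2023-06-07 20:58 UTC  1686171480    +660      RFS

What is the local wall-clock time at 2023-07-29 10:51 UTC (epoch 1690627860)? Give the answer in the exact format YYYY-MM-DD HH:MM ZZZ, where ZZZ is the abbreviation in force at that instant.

Query: 2023-07-29 10:51 UTC
Rule 4/4 (RFS, +11:00): 2023-06-07 20:58 UTC ≤ query < +∞
10·60 + 51 + 660 = 1311 min
1311 = 0·1440 + 1311; 1311 = 21·60 + 51 → 21:51, same day
→ 2023-07-29 21:51 RFS

2023-07-29 21:51 RFS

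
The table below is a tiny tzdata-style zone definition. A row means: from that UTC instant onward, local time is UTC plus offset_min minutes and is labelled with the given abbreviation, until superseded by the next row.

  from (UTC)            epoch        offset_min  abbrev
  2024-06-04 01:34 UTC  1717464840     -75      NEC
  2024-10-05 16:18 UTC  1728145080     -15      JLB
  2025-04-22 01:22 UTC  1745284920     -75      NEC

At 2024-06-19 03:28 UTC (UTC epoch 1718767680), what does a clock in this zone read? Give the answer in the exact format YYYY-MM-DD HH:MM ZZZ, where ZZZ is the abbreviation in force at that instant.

Query: 2024-06-19 03:28 UTC
Rule 1/3 (NEC, -01:15): 2024-06-04 01:34 UTC ≤ query < 2024-10-05 16:18 UTC
3·60 + 28 - 75 = 133 min
133 = 0·1440 + 133; 133 = 2·60 + 13 → 02:13, same day
→ 2024-06-19 02:13 NEC

2024-06-19 02:13 NEC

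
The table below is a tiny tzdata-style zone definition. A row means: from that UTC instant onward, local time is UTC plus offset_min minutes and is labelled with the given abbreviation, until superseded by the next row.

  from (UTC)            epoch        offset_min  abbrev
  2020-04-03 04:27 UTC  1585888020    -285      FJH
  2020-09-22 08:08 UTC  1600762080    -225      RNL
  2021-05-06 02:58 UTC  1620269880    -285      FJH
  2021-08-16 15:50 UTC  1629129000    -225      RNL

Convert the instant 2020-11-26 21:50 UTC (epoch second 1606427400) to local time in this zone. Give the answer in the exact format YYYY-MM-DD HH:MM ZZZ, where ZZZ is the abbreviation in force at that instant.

2020-11-26 18:05 RNL

Query: 2020-11-26 21:50 UTC
Rule 2/4 (RNL, -03:45): 2020-09-22 08:08 UTC ≤ query < 2021-05-06 02:58 UTC
21·60 + 50 - 225 = 1085 min
1085 = 0·1440 + 1085; 1085 = 18·60 + 5 → 18:05, same day
→ 2020-11-26 18:05 RNL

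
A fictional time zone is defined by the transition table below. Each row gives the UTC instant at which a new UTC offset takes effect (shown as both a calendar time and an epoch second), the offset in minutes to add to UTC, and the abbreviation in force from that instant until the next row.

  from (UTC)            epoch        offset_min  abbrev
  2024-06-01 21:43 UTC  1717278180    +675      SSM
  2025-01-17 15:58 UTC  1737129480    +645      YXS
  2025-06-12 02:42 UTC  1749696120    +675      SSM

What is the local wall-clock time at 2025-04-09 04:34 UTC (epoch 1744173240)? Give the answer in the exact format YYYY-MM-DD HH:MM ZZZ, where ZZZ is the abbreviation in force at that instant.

Query: 2025-04-09 04:34 UTC
Rule 2/3 (YXS, +10:45): 2025-01-17 15:58 UTC ≤ query < 2025-06-12 02:42 UTC
4·60 + 34 + 645 = 919 min
919 = 0·1440 + 919; 919 = 15·60 + 19 → 15:19, same day
→ 2025-04-09 15:19 YXS

2025-04-09 15:19 YXS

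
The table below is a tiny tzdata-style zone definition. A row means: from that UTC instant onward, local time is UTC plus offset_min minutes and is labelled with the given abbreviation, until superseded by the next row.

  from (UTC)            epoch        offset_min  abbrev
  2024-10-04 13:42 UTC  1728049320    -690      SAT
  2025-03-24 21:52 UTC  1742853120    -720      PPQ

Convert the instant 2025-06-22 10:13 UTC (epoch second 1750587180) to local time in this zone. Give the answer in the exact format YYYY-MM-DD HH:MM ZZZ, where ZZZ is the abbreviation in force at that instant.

2025-06-21 22:13 PPQ

Query: 2025-06-22 10:13 UTC
Rule 2/2 (PPQ, -12:00): 2025-03-24 21:52 UTC ≤ query < +∞
10·60 + 13 - 720 = -107 min
-107 = -1·1440 + 1333; 1333 = 22·60 + 13 → 22:13, 2025-06-22 - 1 day = 2025-06-21
→ 2025-06-21 22:13 PPQ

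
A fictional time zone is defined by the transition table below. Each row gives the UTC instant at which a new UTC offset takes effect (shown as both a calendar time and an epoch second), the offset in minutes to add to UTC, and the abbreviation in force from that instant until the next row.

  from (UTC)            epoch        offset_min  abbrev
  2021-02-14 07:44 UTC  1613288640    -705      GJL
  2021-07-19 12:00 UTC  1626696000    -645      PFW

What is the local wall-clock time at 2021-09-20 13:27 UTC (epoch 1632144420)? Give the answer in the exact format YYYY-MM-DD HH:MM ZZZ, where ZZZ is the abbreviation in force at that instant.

2021-09-20 02:42 PFW

Query: 2021-09-20 13:27 UTC
Rule 2/2 (PFW, -10:45): 2021-07-19 12:00 UTC ≤ query < +∞
13·60 + 27 - 645 = 162 min
162 = 0·1440 + 162; 162 = 2·60 + 42 → 02:42, same day
→ 2021-09-20 02:42 PFW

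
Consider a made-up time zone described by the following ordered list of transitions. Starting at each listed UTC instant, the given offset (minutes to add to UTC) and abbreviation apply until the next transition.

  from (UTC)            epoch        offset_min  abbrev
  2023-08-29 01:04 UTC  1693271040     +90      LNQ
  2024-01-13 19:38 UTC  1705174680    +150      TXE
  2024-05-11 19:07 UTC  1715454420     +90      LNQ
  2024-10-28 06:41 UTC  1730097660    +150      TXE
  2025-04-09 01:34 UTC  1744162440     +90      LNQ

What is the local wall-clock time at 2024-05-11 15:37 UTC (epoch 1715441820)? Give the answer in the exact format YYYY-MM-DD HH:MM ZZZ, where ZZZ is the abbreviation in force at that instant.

Query: 2024-05-11 15:37 UTC
Rule 2/5 (TXE, +02:30): 2024-01-13 19:38 UTC ≤ query < 2024-05-11 19:07 UTC
15·60 + 37 + 150 = 1087 min
1087 = 0·1440 + 1087; 1087 = 18·60 + 7 → 18:07, same day
→ 2024-05-11 18:07 TXE

2024-05-11 18:07 TXE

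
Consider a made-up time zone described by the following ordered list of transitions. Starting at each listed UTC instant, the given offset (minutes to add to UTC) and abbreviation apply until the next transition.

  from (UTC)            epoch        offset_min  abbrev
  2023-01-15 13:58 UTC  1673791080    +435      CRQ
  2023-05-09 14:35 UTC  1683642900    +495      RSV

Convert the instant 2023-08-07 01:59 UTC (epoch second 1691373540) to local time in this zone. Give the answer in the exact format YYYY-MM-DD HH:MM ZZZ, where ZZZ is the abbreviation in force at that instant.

Query: 2023-08-07 01:59 UTC
Rule 2/2 (RSV, +08:15): 2023-05-09 14:35 UTC ≤ query < +∞
1·60 + 59 + 495 = 614 min
614 = 0·1440 + 614; 614 = 10·60 + 14 → 10:14, same day
→ 2023-08-07 10:14 RSV

2023-08-07 10:14 RSV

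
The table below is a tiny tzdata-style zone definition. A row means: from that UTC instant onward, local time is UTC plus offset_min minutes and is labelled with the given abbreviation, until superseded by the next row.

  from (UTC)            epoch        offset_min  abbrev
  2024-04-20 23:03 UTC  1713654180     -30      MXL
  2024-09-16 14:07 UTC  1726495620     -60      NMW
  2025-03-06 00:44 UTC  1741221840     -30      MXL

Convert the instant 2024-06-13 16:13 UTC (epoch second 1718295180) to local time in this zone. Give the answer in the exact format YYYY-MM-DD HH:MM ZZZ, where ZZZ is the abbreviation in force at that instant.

2024-06-13 15:43 MXL

Query: 2024-06-13 16:13 UTC
Rule 1/3 (MXL, -00:30): 2024-04-20 23:03 UTC ≤ query < 2024-09-16 14:07 UTC
16·60 + 13 - 30 = 943 min
943 = 0·1440 + 943; 943 = 15·60 + 43 → 15:43, same day
→ 2024-06-13 15:43 MXL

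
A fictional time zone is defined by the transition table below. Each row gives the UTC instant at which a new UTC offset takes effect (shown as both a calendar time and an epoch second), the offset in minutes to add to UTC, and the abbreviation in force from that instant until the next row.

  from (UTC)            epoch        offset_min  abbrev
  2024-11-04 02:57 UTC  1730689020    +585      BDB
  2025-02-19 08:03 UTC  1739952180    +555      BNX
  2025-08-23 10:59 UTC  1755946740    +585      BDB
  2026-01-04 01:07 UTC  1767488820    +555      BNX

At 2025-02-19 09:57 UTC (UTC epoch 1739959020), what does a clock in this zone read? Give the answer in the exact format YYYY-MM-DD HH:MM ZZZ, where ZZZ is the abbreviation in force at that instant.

2025-02-19 19:12 BNX

Query: 2025-02-19 09:57 UTC
Rule 2/4 (BNX, +09:15): 2025-02-19 08:03 UTC ≤ query < 2025-08-23 10:59 UTC
9·60 + 57 + 555 = 1152 min
1152 = 0·1440 + 1152; 1152 = 19·60 + 12 → 19:12, same day
→ 2025-02-19 19:12 BNX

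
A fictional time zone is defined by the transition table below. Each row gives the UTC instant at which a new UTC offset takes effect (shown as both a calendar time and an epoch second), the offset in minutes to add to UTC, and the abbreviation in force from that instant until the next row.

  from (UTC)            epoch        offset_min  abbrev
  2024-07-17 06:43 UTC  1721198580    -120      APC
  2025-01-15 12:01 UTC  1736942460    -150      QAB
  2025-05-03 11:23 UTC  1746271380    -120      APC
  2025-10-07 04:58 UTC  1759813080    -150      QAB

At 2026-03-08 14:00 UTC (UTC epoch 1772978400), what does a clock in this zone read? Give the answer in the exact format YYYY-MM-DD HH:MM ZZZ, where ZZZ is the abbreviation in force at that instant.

Query: 2026-03-08 14:00 UTC
Rule 4/4 (QAB, -02:30): 2025-10-07 04:58 UTC ≤ query < +∞
14·60 + 0 - 150 = 690 min
690 = 0·1440 + 690; 690 = 11·60 + 30 → 11:30, same day
→ 2026-03-08 11:30 QAB

2026-03-08 11:30 QAB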